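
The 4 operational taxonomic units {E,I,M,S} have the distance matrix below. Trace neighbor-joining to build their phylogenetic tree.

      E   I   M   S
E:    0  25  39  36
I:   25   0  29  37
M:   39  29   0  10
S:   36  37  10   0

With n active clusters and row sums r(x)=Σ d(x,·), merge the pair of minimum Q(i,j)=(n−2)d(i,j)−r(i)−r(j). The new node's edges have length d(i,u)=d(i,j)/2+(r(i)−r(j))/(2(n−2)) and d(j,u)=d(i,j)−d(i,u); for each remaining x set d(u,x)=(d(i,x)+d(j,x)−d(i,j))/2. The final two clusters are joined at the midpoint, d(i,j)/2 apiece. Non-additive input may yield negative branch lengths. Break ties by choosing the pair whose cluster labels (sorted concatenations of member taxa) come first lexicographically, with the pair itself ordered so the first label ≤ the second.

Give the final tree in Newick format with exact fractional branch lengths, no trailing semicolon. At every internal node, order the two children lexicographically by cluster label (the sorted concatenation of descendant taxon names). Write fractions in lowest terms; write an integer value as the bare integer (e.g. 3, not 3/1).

(((E:59/4,I:41/4):71/4,M:15/4):25/8,S:25/8)

1. join E+I (d=25, Q=-141) ⇒ EI; edges |E|=59/4, |I|=41/4
  updated: d(EI,M)=43/2, d(EI,S)=24
2. join EI+M (d=43/2, Q=-111/2) ⇒ EIM; edges |EI|=71/4, |M|=15/4
  updated: d(EIM,S)=25/4
3. join EIM+S (d=25/4) ⇒ EIMS; edges |EIM|=25/8, |S|=25/8
final tree: (((E:59/4,I:41/4):71/4,M:15/4):25/8,S:25/8)
total length: 211/4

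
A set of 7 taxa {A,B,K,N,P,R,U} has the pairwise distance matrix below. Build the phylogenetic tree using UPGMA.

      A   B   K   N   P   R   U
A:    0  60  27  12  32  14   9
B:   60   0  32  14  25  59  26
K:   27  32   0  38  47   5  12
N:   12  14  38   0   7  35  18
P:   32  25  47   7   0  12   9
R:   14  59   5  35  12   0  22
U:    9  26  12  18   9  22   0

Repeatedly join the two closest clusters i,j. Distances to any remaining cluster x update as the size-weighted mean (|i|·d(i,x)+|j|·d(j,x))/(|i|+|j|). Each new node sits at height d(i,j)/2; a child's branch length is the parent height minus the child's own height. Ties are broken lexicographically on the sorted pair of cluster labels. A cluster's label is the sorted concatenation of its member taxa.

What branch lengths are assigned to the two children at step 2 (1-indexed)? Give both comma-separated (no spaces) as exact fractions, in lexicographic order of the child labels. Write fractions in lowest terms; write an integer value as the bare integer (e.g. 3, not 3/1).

7/2,7/2

step 1: merge (K,R) at d=5; branch lengths K→5/2, R→5/2; new cluster KR
  updated: d(A,KR)=41/2, d(B,KR)=91/2, d(KR,N)=73/2, d(KR,P)=59/2, d(KR,U)=17
step 2: merge (N,P) at d=7; branch lengths N→7/2, P→7/2; new cluster NP
  updated: d(A,NP)=22, d(B,NP)=39/2, d(KR,NP)=33, d(NP,U)=27/2
step 3: merge (A,U) at d=9; branch lengths A→9/2, U→9/2; new cluster AU
  updated: d(AU,B)=43, d(AU,KR)=75/4, d(AU,NP)=71/4
step 4: merge (AU,NP) at d=71/4; branch lengths AU→35/8, NP→43/8; new cluster ANPU
  updated: d(ANPU,B)=125/4, d(ANPU,KR)=207/8
step 5: merge (ANPU,KR) at d=207/8; branch lengths ANPU→65/16, KR→167/16; new cluster AKNPRU
  updated: d(AKNPRU,B)=36
step 6: merge (AKNPRU,B) at d=36; branch lengths AKNPRU→81/16, B→18; new cluster ABKNPRU
final tree: ((((A:9/2,U:9/2):35/8,(N:7/2,P:7/2):43/8):65/16,(K:5/2,R:5/2):167/16):81/16,B:18)
total length: 1093/16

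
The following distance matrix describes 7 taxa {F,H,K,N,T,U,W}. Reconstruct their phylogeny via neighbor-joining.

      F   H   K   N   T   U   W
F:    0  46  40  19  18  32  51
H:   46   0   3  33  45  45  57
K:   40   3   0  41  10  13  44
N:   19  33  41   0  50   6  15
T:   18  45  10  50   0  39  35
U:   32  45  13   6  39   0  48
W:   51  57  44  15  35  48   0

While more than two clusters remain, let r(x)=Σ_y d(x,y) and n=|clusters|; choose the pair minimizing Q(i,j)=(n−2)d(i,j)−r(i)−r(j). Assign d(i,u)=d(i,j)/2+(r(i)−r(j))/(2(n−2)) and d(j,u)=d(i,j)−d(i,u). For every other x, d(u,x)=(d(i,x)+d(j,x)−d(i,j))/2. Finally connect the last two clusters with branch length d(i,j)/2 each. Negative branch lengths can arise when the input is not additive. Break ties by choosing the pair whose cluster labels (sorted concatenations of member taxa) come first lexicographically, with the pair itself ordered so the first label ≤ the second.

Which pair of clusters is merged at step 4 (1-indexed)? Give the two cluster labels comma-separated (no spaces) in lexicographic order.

FT,HK

step 1: merge (H,K) at d=3, Q=-365; branch lengths H→93/10, K→-63/10; new cluster HK
  updated: d(F,HK)=83/2, d(HK,N)=71/2, d(HK,T)=26, d(HK,U)=55/2, d(HK,W)=49
step 2: merge (N,W) at d=15, Q=-527/2; branch lengths N→-25/16, W→265/16; new cluster NW
  updated: d(F,NW)=55/2, d(HK,NW)=139/4, d(NW,T)=35, d(NW,U)=39/2
step 3: merge (F,T) at d=18, Q=-183; branch lengths F→55/6, T→53/6; new cluster FT
  updated: d(FT,HK)=99/4, d(FT,NW)=89/4, d(FT,U)=53/2
step 4: merge (FT,HK) at d=99/4, Q=-111; branch lengths FT→9, HK→63/4; new cluster FHKT
  updated: d(FHKT,NW)=129/8, d(FHKT,U)=117/8
step 5: merge (FHKT,NW) at d=129/8, Q=-201/4; branch lengths FHKT→45/8, NW→21/2; new cluster FHKNTW
  updated: d(FHKNTW,U)=9
step 6: merge (FHKNTW,U) at d=9; branch lengths FHKNTW→9/2, U→9/2; new cluster FHKNTUW
final tree: ((((F:55/6,T:53/6):9,(H:93/10,K:-63/10):63/4):45/8,(N:-25/16,W:265/16):21/2):9/2,U:9/2)
total length: 687/8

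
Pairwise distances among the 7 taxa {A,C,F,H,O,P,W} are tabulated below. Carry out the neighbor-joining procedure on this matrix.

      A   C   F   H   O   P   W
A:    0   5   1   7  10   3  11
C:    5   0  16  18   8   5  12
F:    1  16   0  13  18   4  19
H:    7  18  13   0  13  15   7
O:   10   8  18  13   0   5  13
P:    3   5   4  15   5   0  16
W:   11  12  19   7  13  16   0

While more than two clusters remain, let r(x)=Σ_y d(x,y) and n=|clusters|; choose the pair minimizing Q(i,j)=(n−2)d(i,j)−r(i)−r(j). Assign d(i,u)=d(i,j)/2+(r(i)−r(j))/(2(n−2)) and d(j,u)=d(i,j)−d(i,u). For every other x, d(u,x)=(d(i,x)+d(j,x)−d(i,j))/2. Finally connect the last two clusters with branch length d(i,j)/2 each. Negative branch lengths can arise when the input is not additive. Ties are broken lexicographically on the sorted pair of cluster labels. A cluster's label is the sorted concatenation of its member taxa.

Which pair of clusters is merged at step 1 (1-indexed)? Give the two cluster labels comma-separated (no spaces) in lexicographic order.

1. join H+W (d=7, Q=-116) ⇒ HW; edges |H|=3, |W|=4
  updated: d(A,HW)=11/2, d(C,HW)=23/2, d(F,HW)=25/2, d(HW,O)=19/2, d(HW,P)=12
2. join A+F (d=1, Q=-72) ⇒ AF; edges |A|=-23/8, |F|=31/8
  updated: d(AF,C)=10, d(AF,HW)=17/2, d(AF,O)=27/2, d(AF,P)=3
3. join AF+HW (d=17/2, Q=-51) ⇒ AFHW; edges |AF|=19/6, |HW|=16/3
  updated: d(AFHW,C)=13/2, d(AFHW,O)=29/4, d(AFHW,P)=13/4
4. join AFHW+P (d=13/4, Q=-95/4) ⇒ AFHPW; edges |AFHW|=41/16, |P|=11/16
  updated: d(AFHPW,C)=33/8, d(AFHPW,O)=9/2
5. join AFHPW+C (d=33/8, Q=-133/8) ⇒ ACFHPW; edges |AFHPW|=5/16, |C|=61/16
  updated: d(ACFHPW,O)=67/16
6. join ACFHPW+O (d=67/16) ⇒ ACFHOPW; edges |ACFHPW|=67/32, |O|=67/32
final tree: (((((A:-23/8,F:31/8):19/6,(H:3,W:4):16/3):41/16,P:11/16):5/16,C:61/16):67/32,O:67/32)
total length: 449/16

H,W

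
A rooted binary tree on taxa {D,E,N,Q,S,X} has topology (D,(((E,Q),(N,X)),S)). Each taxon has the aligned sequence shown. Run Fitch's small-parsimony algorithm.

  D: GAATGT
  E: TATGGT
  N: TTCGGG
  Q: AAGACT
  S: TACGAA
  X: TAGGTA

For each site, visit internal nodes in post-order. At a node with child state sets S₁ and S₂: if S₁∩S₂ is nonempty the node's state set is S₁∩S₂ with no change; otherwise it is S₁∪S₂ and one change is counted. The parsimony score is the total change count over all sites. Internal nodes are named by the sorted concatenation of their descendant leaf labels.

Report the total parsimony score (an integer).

[col 0] EQ: children E:{T}, Q:{A} ∪→ {A,T}; cost 1
[col 0] NX: children N:{T}, X:{T} ∩→ {T}; cost 0
[col 0] ENQX: children EQ:{A,T}, NX:{T} ∩→ {T}; cost 0
[col 0] ENQSX: children ENQX:{T}, S:{T} ∩→ {T}; cost 0
[col 0] DENQSX: children D:{G}, ENQSX:{T} ∪→ {G,T}; cost 1
[col 1] EQ: children E:{A}, Q:{A} ∩→ {A}; cost 0
[col 1] NX: children N:{T}, X:{A} ∪→ {A,T}; cost 1
[col 1] ENQX: children EQ:{A}, NX:{A,T} ∩→ {A}; cost 0
[col 1] ENQSX: children ENQX:{A}, S:{A} ∩→ {A}; cost 0
[col 1] DENQSX: children D:{A}, ENQSX:{A} ∩→ {A}; cost 0
[col 2] EQ: children E:{T}, Q:{G} ∪→ {G,T}; cost 1
[col 2] NX: children N:{C}, X:{G} ∪→ {C,G}; cost 1
[col 2] ENQX: children EQ:{G,T}, NX:{C,G} ∩→ {G}; cost 0
[col 2] ENQSX: children ENQX:{G}, S:{C} ∪→ {C,G}; cost 1
[col 2] DENQSX: children D:{A}, ENQSX:{C,G} ∪→ {A,C,G}; cost 1
[col 3] EQ: children E:{G}, Q:{A} ∪→ {A,G}; cost 1
[col 3] NX: children N:{G}, X:{G} ∩→ {G}; cost 0
[col 3] ENQX: children EQ:{A,G}, NX:{G} ∩→ {G}; cost 0
[col 3] ENQSX: children ENQX:{G}, S:{G} ∩→ {G}; cost 0
[col 3] DENQSX: children D:{T}, ENQSX:{G} ∪→ {G,T}; cost 1
[col 4] EQ: children E:{G}, Q:{C} ∪→ {C,G}; cost 1
[col 4] NX: children N:{G}, X:{T} ∪→ {G,T}; cost 1
[col 4] ENQX: children EQ:{C,G}, NX:{G,T} ∩→ {G}; cost 0
[col 4] ENQSX: children ENQX:{G}, S:{A} ∪→ {A,G}; cost 1
[col 4] DENQSX: children D:{G}, ENQSX:{A,G} ∩→ {G}; cost 0
[col 5] EQ: children E:{T}, Q:{T} ∩→ {T}; cost 0
[col 5] NX: children N:{G}, X:{A} ∪→ {A,G}; cost 1
[col 5] ENQX: children EQ:{T}, NX:{A,G} ∪→ {A,G,T}; cost 1
[col 5] ENQSX: children ENQX:{A,G,T}, S:{A} ∩→ {A}; cost 0
[col 5] DENQSX: children D:{T}, ENQSX:{A} ∪→ {A,T}; cost 1
per-site changes: [2, 1, 4, 2, 3, 3]; total = 15

15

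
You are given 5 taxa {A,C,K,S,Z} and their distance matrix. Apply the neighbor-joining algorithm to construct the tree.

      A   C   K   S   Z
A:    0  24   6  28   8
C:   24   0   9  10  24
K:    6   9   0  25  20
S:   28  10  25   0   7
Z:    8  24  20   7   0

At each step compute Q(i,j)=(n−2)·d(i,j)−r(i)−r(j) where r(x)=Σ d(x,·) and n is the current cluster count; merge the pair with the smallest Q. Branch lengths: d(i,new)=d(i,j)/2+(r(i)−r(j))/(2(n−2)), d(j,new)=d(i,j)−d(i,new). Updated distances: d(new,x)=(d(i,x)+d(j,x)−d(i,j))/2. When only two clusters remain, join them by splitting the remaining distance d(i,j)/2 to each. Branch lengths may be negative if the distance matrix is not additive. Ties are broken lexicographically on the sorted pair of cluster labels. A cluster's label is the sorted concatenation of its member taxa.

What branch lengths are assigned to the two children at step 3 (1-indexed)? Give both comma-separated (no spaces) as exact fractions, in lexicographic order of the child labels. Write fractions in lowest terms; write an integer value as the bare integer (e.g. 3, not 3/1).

55/8,25/8

1. join A+K (d=6, Q=-108) ⇒ AK; edges |A|=4, |K|=2
  updated: d(AK,C)=27/2, d(AK,S)=47/2, d(AK,Z)=11
2. join AK+C (d=27/2, Q=-137/2) ⇒ ACK; edges |AK|=55/8, |C|=53/8
  updated: d(ACK,S)=10, d(ACK,Z)=43/4
3. join ACK+S (d=10, Q=-111/4) ⇒ ACKS; edges |ACK|=55/8, |S|=25/8
  updated: d(ACKS,Z)=31/8
4. join ACKS+Z (d=31/8) ⇒ ACKSZ; edges |ACKS|=31/16, |Z|=31/16
final tree: ((((A:4,K:2):55/8,C:53/8):55/8,S:25/8):31/16,Z:31/16)
total length: 267/8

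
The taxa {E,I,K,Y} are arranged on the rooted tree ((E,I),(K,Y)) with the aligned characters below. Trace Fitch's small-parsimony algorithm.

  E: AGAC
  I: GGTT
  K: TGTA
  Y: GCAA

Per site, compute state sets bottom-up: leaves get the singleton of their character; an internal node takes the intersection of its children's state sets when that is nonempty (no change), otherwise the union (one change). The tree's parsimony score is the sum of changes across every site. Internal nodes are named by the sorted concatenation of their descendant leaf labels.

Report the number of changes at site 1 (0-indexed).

site 0, node EI: E={A} ∪ I={G} → {A,G} (+1)
site 0, node KY: K={T} ∪ Y={G} → {G,T} (+1)
site 0, node EIKY: EI={A,G} ∩ KY={G,T} → {G} (+0)
site 1, node EI: E={G} ∩ I={G} → {G} (+0)
site 1, node KY: K={G} ∪ Y={C} → {C,G} (+1)
site 1, node EIKY: EI={G} ∩ KY={C,G} → {G} (+0)
site 2, node EI: E={A} ∪ I={T} → {A,T} (+1)
site 2, node KY: K={T} ∪ Y={A} → {A,T} (+1)
site 2, node EIKY: EI={A,T} ∩ KY={A,T} → {A,T} (+0)
site 3, node EI: E={C} ∪ I={T} → {C,T} (+1)
site 3, node KY: K={A} ∩ Y={A} → {A} (+0)
site 3, node EIKY: EI={C,T} ∪ KY={A} → {A,C,T} (+1)
per-site changes: [2, 1, 2, 2]; total = 7

1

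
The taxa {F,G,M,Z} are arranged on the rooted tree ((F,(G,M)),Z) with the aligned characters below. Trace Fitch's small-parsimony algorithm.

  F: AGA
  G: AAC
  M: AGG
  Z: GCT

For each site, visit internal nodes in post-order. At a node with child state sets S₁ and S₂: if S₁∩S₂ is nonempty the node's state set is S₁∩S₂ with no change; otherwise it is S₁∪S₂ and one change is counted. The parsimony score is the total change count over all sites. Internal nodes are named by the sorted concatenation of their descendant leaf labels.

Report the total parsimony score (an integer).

6

site 0, node GM: G={A} ∩ M={A} → {A} (+0)
site 0, node FGM: F={A} ∩ GM={A} → {A} (+0)
site 0, node FGMZ: FGM={A} ∪ Z={G} → {A,G} (+1)
site 1, node GM: G={A} ∪ M={G} → {A,G} (+1)
site 1, node FGM: F={G} ∩ GM={A,G} → {G} (+0)
site 1, node FGMZ: FGM={G} ∪ Z={C} → {C,G} (+1)
site 2, node GM: G={C} ∪ M={G} → {C,G} (+1)
site 2, node FGM: F={A} ∪ GM={C,G} → {A,C,G} (+1)
site 2, node FGMZ: FGM={A,C,G} ∪ Z={T} → {A,C,G,T} (+1)
per-site changes: [1, 2, 3]; total = 6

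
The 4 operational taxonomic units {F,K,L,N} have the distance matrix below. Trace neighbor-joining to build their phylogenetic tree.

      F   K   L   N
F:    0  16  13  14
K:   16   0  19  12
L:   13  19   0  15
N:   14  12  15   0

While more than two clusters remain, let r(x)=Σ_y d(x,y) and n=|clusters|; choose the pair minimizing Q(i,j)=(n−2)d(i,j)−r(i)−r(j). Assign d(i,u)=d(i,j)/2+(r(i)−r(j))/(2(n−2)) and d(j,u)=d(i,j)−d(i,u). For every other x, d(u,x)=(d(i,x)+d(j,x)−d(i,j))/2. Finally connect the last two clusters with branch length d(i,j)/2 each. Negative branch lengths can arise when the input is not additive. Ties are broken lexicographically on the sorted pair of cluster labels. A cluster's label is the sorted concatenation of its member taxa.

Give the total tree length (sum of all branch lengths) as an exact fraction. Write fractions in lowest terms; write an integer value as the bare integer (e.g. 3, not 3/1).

1. join F+L (d=13, Q=-64) ⇒ FL; edges |F|=11/2, |L|=15/2
  updated: d(FL,K)=11, d(FL,N)=8
2. join FL+K (d=11, Q=-31) ⇒ FKL; edges |FL|=7/2, |K|=15/2
  updated: d(FKL,N)=9/2
3. join FKL+N (d=9/2) ⇒ FKLN; edges |FKL|=9/4, |N|=9/4
final tree: (((F:11/2,L:15/2):7/2,K:15/2):9/4,N:9/4)
total length: 57/2

57/2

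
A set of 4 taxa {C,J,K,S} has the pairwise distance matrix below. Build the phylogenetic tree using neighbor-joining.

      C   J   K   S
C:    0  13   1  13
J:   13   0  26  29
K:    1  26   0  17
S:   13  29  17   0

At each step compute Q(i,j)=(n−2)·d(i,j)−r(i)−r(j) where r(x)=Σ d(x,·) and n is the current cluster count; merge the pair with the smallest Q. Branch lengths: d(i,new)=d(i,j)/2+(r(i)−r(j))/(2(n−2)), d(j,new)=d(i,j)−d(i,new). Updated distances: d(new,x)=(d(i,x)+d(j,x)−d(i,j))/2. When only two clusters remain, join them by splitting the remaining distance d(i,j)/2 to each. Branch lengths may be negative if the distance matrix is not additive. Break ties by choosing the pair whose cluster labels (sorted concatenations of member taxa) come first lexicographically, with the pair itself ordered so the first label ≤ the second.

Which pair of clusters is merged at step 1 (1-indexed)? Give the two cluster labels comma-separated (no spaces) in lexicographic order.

iteration 1: select C,J (d=13, Q=-69); attach at lengths (-15/4, 67/4); label the merged cluster CJ
  updated: d(CJ,K)=7, d(CJ,S)=29/2
iteration 2: select CJ,K (d=7, Q=-77/2); attach at lengths (9/4, 19/4); label the merged cluster CJK
  updated: d(CJK,S)=49/4
iteration 3: select CJK,S (d=49/4); attach at lengths (49/8, 49/8); label the merged cluster CJKS
final tree: (((C:-15/4,J:67/4):9/4,K:19/4):49/8,S:49/8)
total length: 129/4

C,J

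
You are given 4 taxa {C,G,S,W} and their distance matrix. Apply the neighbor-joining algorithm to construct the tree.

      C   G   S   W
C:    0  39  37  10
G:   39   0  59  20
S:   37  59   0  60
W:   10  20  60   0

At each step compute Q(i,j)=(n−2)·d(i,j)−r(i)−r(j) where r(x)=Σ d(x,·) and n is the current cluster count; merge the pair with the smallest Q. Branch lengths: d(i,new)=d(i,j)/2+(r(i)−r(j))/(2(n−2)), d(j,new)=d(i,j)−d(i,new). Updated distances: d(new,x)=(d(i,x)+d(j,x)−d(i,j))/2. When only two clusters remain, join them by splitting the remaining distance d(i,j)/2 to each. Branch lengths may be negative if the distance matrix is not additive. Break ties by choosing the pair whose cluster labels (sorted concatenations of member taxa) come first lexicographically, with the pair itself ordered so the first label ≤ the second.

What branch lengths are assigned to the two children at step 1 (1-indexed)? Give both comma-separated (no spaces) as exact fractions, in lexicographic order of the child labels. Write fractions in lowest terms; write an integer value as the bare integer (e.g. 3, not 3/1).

1,36

iteration 1: select C,S (d=37, Q=-168); attach at lengths (1, 36); label the merged cluster CS
  updated: d(CS,G)=61/2, d(CS,W)=33/2
iteration 2: select CS,G (d=61/2, Q=-67); attach at lengths (27/2, 17); label the merged cluster CGS
  updated: d(CGS,W)=3
iteration 3: select CGS,W (d=3); attach at lengths (3/2, 3/2); label the merged cluster CGSW
final tree: (((C:1,S:36):27/2,G:17):3/2,W:3/2)
total length: 141/2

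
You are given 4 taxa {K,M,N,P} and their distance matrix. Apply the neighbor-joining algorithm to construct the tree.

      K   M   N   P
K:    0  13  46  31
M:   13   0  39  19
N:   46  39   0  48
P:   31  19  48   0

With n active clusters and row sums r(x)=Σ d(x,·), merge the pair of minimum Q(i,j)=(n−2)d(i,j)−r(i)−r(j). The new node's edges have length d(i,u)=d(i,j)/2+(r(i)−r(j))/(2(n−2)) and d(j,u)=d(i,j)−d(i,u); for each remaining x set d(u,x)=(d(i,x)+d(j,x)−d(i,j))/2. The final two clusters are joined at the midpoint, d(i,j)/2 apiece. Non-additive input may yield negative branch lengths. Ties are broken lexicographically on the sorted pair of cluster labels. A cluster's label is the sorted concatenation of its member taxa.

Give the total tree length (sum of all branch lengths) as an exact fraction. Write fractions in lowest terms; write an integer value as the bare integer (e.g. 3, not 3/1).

257/4

step 1: merge (K,M) at d=13, Q=-135; branch lengths K→45/4, M→7/4; new cluster KM
  updated: d(KM,N)=36, d(KM,P)=37/2
step 2: merge (KM,N) at d=36, Q=-205/2; branch lengths KM→13/4, N→131/4; new cluster KMN
  updated: d(KMN,P)=61/4
step 3: merge (KMN,P) at d=61/4; branch lengths KMN→61/8, P→61/8; new cluster KMNP
final tree: (((K:45/4,M:7/4):13/4,N:131/4):61/8,P:61/8)
total length: 257/4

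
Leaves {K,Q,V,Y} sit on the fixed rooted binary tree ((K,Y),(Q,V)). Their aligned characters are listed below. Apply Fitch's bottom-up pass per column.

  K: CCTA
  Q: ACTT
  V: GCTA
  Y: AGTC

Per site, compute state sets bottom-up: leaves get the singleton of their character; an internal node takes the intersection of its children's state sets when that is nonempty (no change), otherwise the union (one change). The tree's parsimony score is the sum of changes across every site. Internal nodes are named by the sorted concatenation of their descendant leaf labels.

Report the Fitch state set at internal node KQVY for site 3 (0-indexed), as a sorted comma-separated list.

A

[col 0] KY: children K:{C}, Y:{A} ∪→ {A,C}; cost 1
[col 0] QV: children Q:{A}, V:{G} ∪→ {A,G}; cost 1
[col 0] KQVY: children KY:{A,C}, QV:{A,G} ∩→ {A}; cost 0
[col 1] KY: children K:{C}, Y:{G} ∪→ {C,G}; cost 1
[col 1] QV: children Q:{C}, V:{C} ∩→ {C}; cost 0
[col 1] KQVY: children KY:{C,G}, QV:{C} ∩→ {C}; cost 0
[col 2] KY: children K:{T}, Y:{T} ∩→ {T}; cost 0
[col 2] QV: children Q:{T}, V:{T} ∩→ {T}; cost 0
[col 2] KQVY: children KY:{T}, QV:{T} ∩→ {T}; cost 0
[col 3] KY: children K:{A}, Y:{C} ∪→ {A,C}; cost 1
[col 3] QV: children Q:{T}, V:{A} ∪→ {A,T}; cost 1
[col 3] KQVY: children KY:{A,C}, QV:{A,T} ∩→ {A}; cost 0
per-site changes: [2, 1, 0, 2]; total = 5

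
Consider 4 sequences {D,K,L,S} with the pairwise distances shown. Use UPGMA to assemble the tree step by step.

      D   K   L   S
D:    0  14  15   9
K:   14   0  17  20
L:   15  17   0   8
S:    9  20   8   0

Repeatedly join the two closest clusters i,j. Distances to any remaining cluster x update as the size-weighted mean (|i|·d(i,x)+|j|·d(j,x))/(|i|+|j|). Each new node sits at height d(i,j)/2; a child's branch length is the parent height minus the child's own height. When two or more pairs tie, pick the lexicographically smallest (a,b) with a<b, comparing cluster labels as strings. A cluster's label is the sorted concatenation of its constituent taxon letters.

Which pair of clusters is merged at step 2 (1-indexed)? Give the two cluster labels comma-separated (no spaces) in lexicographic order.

D,LS

step 1: merge (L,S) at d=8; branch lengths L→4, S→4; new cluster LS
  updated: d(D,LS)=12, d(K,LS)=37/2
step 2: merge (D,LS) at d=12; branch lengths D→6, LS→2; new cluster DLS
  updated: d(DLS,K)=17
step 3: merge (DLS,K) at d=17; branch lengths DLS→5/2, K→17/2; new cluster DKLS
final tree: ((D:6,(L:4,S:4):2):5/2,K:17/2)
total length: 27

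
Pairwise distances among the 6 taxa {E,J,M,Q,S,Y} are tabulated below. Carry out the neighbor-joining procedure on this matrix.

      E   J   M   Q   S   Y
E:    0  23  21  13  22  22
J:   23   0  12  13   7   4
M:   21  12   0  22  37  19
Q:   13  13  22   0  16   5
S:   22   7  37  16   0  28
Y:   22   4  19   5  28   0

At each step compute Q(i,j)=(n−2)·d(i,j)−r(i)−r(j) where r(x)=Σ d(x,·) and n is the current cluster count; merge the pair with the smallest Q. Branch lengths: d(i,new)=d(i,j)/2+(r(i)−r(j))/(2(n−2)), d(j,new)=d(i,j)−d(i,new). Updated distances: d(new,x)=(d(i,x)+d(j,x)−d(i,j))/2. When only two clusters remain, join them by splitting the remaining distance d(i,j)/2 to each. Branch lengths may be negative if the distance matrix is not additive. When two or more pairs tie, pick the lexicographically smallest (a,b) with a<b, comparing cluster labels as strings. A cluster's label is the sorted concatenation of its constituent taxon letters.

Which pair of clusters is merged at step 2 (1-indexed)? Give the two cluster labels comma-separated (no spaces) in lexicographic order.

iteration 1: select J,S (d=7, Q=-141); attach at lengths (-23/8, 79/8); label the merged cluster JS
  updated: d(E,JS)=19, d(JS,M)=21, d(JS,Q)=11, d(JS,Y)=25/2
iteration 2: select E,M (d=21, Q=-95); attach at lengths (55/6, 71/6); label the merged cluster EM
  updated: d(EM,JS)=19/2, d(EM,Q)=7, d(EM,Y)=10
iteration 3: select EM,JS (d=19/2, Q=-81/2); attach at lengths (25/8, 51/8); label the merged cluster EJMS
  updated: d(EJMS,Q)=17/4, d(EJMS,Y)=13/2
iteration 4: select EJMS,Q (d=17/4, Q=-63/4); attach at lengths (23/8, 11/8); label the merged cluster EJMQS
  updated: d(EJMQS,Y)=29/8
iteration 5: select EJMQS,Y (d=29/8); attach at lengths (29/16, 29/16); label the merged cluster EJMQSY
final tree: ((((E:55/6,M:71/6):25/8,(J:-23/8,S:79/8):51/8):23/8,Q:11/8):29/16,Y:29/16)
total length: 363/8

E,M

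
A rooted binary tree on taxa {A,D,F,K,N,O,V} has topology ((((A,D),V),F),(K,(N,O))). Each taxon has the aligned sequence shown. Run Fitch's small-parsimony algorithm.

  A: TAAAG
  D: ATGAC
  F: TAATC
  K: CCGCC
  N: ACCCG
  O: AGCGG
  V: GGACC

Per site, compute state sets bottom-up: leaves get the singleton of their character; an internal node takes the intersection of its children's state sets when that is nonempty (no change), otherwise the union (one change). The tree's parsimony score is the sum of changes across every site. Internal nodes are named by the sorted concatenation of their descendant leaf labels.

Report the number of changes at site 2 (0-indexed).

site 0, node AD: A={T} ∪ D={A} → {A,T} (+1)
site 0, node ADV: AD={A,T} ∪ V={G} → {A,G,T} (+1)
site 0, node ADFV: ADV={A,G,T} ∩ F={T} → {T} (+0)
site 0, node NO: N={A} ∩ O={A} → {A} (+0)
site 0, node KNO: K={C} ∪ NO={A} → {A,C} (+1)
site 0, node ADFKNOV: ADFV={T} ∪ KNO={A,C} → {A,C,T} (+1)
site 1, node AD: A={A} ∪ D={T} → {A,T} (+1)
site 1, node ADV: AD={A,T} ∪ V={G} → {A,G,T} (+1)
site 1, node ADFV: ADV={A,G,T} ∩ F={A} → {A} (+0)
site 1, node NO: N={C} ∪ O={G} → {C,G} (+1)
site 1, node KNO: K={C} ∩ NO={C,G} → {C} (+0)
site 1, node ADFKNOV: ADFV={A} ∪ KNO={C} → {A,C} (+1)
site 2, node AD: A={A} ∪ D={G} → {A,G} (+1)
site 2, node ADV: AD={A,G} ∩ V={A} → {A} (+0)
site 2, node ADFV: ADV={A} ∩ F={A} → {A} (+0)
site 2, node NO: N={C} ∩ O={C} → {C} (+0)
site 2, node KNO: K={G} ∪ NO={C} → {C,G} (+1)
site 2, node ADFKNOV: ADFV={A} ∪ KNO={C,G} → {A,C,G} (+1)
site 3, node AD: A={A} ∩ D={A} → {A} (+0)
site 3, node ADV: AD={A} ∪ V={C} → {A,C} (+1)
site 3, node ADFV: ADV={A,C} ∪ F={T} → {A,C,T} (+1)
site 3, node NO: N={C} ∪ O={G} → {C,G} (+1)
site 3, node KNO: K={C} ∩ NO={C,G} → {C} (+0)
site 3, node ADFKNOV: ADFV={A,C,T} ∩ KNO={C} → {C} (+0)
site 4, node AD: A={G} ∪ D={C} → {C,G} (+1)
site 4, node ADV: AD={C,G} ∩ V={C} → {C} (+0)
site 4, node ADFV: ADV={C} ∩ F={C} → {C} (+0)
site 4, node NO: N={G} ∩ O={G} → {G} (+0)
site 4, node KNO: K={C} ∪ NO={G} → {C,G} (+1)
site 4, node ADFKNOV: ADFV={C} ∩ KNO={C,G} → {C} (+0)
per-site changes: [4, 4, 3, 3, 2]; total = 16

3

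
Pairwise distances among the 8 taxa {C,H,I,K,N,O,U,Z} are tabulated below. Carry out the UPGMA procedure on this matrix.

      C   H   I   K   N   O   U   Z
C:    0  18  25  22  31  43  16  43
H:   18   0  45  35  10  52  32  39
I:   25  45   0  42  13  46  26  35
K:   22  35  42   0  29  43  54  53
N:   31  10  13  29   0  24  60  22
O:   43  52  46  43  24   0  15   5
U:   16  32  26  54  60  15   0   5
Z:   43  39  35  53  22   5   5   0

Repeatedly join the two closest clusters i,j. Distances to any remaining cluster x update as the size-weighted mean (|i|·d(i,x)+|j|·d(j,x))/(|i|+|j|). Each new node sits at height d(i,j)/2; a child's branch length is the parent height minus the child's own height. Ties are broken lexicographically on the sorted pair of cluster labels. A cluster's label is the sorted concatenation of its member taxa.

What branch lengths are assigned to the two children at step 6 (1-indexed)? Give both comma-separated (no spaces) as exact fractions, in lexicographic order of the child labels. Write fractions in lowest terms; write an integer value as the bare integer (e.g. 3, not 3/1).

3/2,125/8

1. join O+Z (d=5) ⇒ OZ; edges |O|=5/2, |Z|=5/2
  updated: d(C,OZ)=43, d(H,OZ)=91/2, d(I,OZ)=81/2, d(K,OZ)=48, d(N,OZ)=23, d(OZ,U)=10
2. join H+N (d=10) ⇒ HN; edges |H|=5, |N|=5
  updated: d(C,HN)=49/2, d(HN,I)=29, d(HN,K)=32, d(HN,OZ)=137/4, d(HN,U)=46
3. join OZ+U (d=10) ⇒ OUZ; edges |OZ|=5/2, |U|=5
  updated: d(C,OUZ)=34, d(HN,OUZ)=229/6, d(I,OUZ)=107/3, d(K,OUZ)=50
4. join C+K (d=22) ⇒ CK; edges |C|=11, |K|=11
  updated: d(CK,HN)=113/4, d(CK,I)=67/2, d(CK,OUZ)=42
5. join CK+HN (d=113/4) ⇒ CHKN; edges |CK|=25/8, |HN|=73/8
  updated: d(CHKN,I)=125/4, d(CHKN,OUZ)=481/12
6. join CHKN+I (d=125/4) ⇒ CHIKN; edges |CHKN|=3/2, |I|=125/8
  updated: d(CHIKN,OUZ)=196/5
7. join CHIKN+OUZ (d=196/5) ⇒ CHIKNOUZ; edges |CHIKN|=159/40, |OUZ|=73/5
final tree: ((((C:11,K:11):25/8,(H:5,N:5):73/8):3/2,I:125/8):159/40,((O:5/2,Z:5/2):5/2,U:5):73/5)
total length: 1849/20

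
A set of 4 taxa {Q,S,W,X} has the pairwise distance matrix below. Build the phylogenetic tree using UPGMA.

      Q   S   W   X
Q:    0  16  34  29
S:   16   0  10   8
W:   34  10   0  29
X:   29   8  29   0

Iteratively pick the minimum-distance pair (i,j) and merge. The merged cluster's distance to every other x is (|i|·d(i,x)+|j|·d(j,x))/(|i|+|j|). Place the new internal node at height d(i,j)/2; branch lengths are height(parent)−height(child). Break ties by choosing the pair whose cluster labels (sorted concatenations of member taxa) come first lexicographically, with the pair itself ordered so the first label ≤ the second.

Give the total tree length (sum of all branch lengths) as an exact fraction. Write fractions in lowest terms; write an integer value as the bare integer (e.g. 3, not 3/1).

481/12

step 1: merge (S,X) at d=8; branch lengths S→4, X→4; new cluster SX
  updated: d(Q,SX)=45/2, d(SX,W)=39/2
step 2: merge (SX,W) at d=39/2; branch lengths SX→23/4, W→39/4; new cluster SWX
  updated: d(Q,SWX)=79/3
step 3: merge (Q,SWX) at d=79/3; branch lengths Q→79/6, SWX→41/12; new cluster QSWX
final tree: (Q:79/6,((S:4,X:4):23/4,W:39/4):41/12)
total length: 481/12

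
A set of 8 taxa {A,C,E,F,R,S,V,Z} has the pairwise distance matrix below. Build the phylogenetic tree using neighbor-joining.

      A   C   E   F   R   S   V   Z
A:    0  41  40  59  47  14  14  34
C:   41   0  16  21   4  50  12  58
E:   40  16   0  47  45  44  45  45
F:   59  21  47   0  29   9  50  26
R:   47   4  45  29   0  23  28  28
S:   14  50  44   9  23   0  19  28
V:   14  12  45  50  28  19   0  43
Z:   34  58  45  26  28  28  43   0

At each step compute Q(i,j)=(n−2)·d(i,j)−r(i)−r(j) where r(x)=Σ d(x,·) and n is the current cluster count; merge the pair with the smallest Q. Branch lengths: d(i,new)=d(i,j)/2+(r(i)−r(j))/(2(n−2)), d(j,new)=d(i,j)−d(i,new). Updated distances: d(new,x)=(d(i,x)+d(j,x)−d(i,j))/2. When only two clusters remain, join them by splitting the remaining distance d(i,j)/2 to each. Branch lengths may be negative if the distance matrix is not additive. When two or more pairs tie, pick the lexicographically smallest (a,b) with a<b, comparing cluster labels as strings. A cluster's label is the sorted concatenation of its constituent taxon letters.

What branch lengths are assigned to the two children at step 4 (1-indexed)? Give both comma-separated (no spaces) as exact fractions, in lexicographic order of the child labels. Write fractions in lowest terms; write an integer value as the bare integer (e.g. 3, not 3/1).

113/12,121/12

iteration 1: select C,E (d=16, Q=-388); attach at lengths (4/3, 44/3); label the merged cluster CE
  updated: d(A,CE)=65/2, d(CE,F)=26, d(CE,R)=33/2, d(CE,S)=39, d(CE,V)=41/2, d(CE,Z)=87/2
iteration 2: select A,V (d=14, Q=-305); attach at lengths (48/5, 22/5); label the merged cluster AV
  updated: d(AV,CE)=39/2, d(AV,F)=95/2, d(AV,R)=61/2, d(AV,S)=19/2, d(AV,Z)=63/2
iteration 3: select F,S (d=9, Q=-210); attach at lengths (65/8, 7/8); label the merged cluster FS
  updated: d(AV,FS)=24, d(CE,FS)=28, d(FS,R)=43/2, d(FS,Z)=45/2
iteration 4: select AV,CE (d=39/2, Q=-309/2); attach at lengths (113/12, 121/12); label the merged cluster ACEV
  updated: d(ACEV,FS)=65/4, d(ACEV,R)=55/4, d(ACEV,Z)=111/4
iteration 5: select ACEV,R (d=55/4, Q=-187/2); attach at lengths (11/2, 33/4); label the merged cluster ACERV
  updated: d(ACERV,FS)=12, d(ACERV,Z)=21
iteration 6: select ACERV,FS (d=12, Q=-111/2); attach at lengths (21/4, 27/4); label the merged cluster ACEFRSV
  updated: d(ACEFRSV,Z)=63/4
iteration 7: select ACEFRSV,Z (d=63/4); attach at lengths (63/8, 63/8); label the merged cluster ACEFRSVZ
final tree: (((((A:48/5,V:22/5):113/12,(C:4/3,E:44/3):121/12):11/2,R:33/4):21/4,(F:65/8,S:7/8):27/4):63/8,Z:63/8)
total length: 100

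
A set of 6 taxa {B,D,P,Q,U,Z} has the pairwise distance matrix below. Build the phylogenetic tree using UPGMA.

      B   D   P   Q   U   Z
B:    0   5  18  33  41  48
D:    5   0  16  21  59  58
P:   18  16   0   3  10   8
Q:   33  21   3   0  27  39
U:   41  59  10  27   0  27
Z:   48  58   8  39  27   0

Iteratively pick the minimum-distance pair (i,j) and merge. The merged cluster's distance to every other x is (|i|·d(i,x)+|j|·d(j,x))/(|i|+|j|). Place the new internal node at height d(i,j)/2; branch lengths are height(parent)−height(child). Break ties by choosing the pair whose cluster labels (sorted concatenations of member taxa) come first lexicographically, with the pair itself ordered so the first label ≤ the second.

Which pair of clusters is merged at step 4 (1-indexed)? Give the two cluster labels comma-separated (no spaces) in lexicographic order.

PQU,Z

step 1: merge (P,Q) at d=3; branch lengths P→3/2, Q→3/2; new cluster PQ
  updated: d(B,PQ)=51/2, d(D,PQ)=37/2, d(PQ,U)=37/2, d(PQ,Z)=47/2
step 2: merge (B,D) at d=5; branch lengths B→5/2, D→5/2; new cluster BD
  updated: d(BD,PQ)=22, d(BD,U)=50, d(BD,Z)=53
step 3: merge (PQ,U) at d=37/2; branch lengths PQ→31/4, U→37/4; new cluster PQU
  updated: d(BD,PQU)=94/3, d(PQU,Z)=74/3
step 4: merge (PQU,Z) at d=74/3; branch lengths PQU→37/12, Z→37/3; new cluster PQUZ
  updated: d(BD,PQUZ)=147/4
step 5: merge (BD,PQUZ) at d=147/4; branch lengths BD→127/8, PQUZ→145/24; new cluster BDPQUZ
final tree: ((B:5/2,D:5/2):127/8,(((P:3/2,Q:3/2):31/4,U:37/4):37/12,Z:37/3):145/24)
total length: 187/3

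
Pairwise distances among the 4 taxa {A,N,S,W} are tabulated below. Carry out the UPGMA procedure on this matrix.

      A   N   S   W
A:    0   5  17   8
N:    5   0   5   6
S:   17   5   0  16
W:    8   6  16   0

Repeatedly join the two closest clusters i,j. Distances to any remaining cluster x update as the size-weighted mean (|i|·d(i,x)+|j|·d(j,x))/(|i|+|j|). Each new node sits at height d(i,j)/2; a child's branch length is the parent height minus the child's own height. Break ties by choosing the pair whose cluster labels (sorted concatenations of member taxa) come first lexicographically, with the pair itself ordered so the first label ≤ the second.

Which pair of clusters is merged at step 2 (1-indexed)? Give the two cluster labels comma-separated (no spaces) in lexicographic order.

1. join A+N (d=5) ⇒ AN; edges |A|=5/2, |N|=5/2
  updated: d(AN,S)=11, d(AN,W)=7
2. join AN+W (d=7) ⇒ ANW; edges |AN|=1, |W|=7/2
  updated: d(ANW,S)=38/3
3. join ANW+S (d=38/3) ⇒ ANSW; edges |ANW|=17/6, |S|=19/3
final tree: (((A:5/2,N:5/2):1,W:7/2):17/6,S:19/3)
total length: 56/3

AN,W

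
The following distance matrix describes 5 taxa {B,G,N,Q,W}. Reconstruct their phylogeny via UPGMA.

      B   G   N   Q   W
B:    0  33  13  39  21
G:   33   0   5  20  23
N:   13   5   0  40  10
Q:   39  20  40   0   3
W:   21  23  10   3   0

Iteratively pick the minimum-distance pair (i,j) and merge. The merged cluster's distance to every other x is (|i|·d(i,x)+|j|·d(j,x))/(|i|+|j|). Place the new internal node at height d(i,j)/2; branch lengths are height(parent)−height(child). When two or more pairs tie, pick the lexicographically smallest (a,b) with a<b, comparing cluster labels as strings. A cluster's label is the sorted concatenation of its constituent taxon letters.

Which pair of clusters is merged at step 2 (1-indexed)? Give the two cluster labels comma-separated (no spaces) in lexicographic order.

iteration 1: select Q,W (d=3); attach at lengths (3/2, 3/2); label the merged cluster QW
  updated: d(B,QW)=30, d(G,QW)=43/2, d(N,QW)=25
iteration 2: select G,N (d=5); attach at lengths (5/2, 5/2); label the merged cluster GN
  updated: d(B,GN)=23, d(GN,QW)=93/4
iteration 3: select B,GN (d=23); attach at lengths (23/2, 9); label the merged cluster BGN
  updated: d(BGN,QW)=51/2
iteration 4: select BGN,QW (d=51/2); attach at lengths (5/4, 45/4); label the merged cluster BGNQW
final tree: ((B:23/2,(G:5/2,N:5/2):9):5/4,(Q:3/2,W:3/2):45/4)
total length: 41

G,N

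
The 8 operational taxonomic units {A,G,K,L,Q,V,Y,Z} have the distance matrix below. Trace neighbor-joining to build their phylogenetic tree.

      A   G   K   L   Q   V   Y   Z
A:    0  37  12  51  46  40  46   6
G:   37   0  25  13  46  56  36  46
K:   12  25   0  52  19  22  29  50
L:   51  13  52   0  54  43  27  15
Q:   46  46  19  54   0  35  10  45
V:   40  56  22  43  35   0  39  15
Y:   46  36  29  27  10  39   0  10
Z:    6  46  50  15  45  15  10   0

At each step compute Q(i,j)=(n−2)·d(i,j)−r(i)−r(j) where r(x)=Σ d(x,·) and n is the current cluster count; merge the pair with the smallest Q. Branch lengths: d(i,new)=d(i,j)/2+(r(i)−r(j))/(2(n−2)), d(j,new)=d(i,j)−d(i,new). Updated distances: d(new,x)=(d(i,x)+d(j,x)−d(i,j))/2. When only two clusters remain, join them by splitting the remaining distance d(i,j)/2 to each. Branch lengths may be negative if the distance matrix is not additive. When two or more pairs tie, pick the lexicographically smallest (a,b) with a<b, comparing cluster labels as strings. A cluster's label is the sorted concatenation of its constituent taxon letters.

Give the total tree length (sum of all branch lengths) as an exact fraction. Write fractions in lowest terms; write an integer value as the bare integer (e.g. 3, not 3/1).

1. join G+L (d=13, Q=-436) ⇒ GL; edges |G|=41/6, |L|=37/6
  updated: d(A,GL)=75/2, d(GL,K)=32, d(GL,Q)=87/2, d(GL,V)=43, d(GL,Y)=25, d(GL,Z)=24
2. join A+Z (d=6, Q=-615/2) ⇒ AZ; edges |A|=27/4, |Z|=-3/4
  updated: d(AZ,GL)=111/4, d(AZ,K)=28, d(AZ,Q)=85/2, d(AZ,V)=49/2, d(AZ,Y)=25
3. join Q+Y (d=10, Q=-238) ⇒ QY; edges |Q|=31/4, |Y|=9/4
  updated: d(AZ,QY)=115/4, d(GL,QY)=117/4, d(K,QY)=19, d(QY,V)=32
4. join AZ+GL (d=111/4, Q=-631/4) ⇒ AGLZ; edges |AZ|=241/24, |GL|=425/24
  updated: d(AGLZ,K)=129/8, d(AGLZ,QY)=121/8, d(AGLZ,V)=159/8
5. join AGLZ+QY (d=121/8, Q=-87) ⇒ AGLQYZ; edges |AGLZ|=61/16, |QY|=181/16
  updated: d(AGLQYZ,K)=10, d(AGLQYZ,V)=147/8
6. join AGLQYZ+K (d=10, Q=-403/8) ⇒ AGKLQYZ; edges |AGLQYZ|=51/16, |K|=109/16
  updated: d(AGKLQYZ,V)=243/16
7. join AGKLQYZ+V (d=243/16) ⇒ AGKLQVYZ; edges |AGKLQYZ|=243/32, |V|=243/32
final tree: (((((A:27/4,Z:-3/4):241/24,(G:41/6,L:37/6):425/24):61/16,(Q:31/4,Y:9/4):181/16):51/16,K:109/16):243/32,V:243/32)
total length: 1553/16

1553/16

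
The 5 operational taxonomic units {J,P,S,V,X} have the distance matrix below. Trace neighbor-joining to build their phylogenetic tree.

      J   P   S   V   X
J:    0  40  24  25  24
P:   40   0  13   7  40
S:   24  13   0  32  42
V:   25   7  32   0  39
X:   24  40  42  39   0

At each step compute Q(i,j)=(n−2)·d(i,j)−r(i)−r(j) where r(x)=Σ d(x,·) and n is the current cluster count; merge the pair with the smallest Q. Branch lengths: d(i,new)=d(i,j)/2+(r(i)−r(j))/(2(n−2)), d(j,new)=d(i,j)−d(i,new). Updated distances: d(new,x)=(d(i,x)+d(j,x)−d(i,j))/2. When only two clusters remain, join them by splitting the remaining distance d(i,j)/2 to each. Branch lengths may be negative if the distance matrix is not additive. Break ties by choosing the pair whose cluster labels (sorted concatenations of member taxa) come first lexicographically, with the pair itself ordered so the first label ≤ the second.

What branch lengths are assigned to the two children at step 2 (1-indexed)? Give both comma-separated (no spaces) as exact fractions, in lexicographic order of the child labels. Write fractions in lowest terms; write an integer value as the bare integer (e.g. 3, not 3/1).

45/4,39/4

step 1: merge (J,X) at d=24, Q=-186; branch lengths J→20/3, X→52/3; new cluster JX
  updated: d(JX,P)=28, d(JX,S)=21, d(JX,V)=20
step 2: merge (JX,S) at d=21, Q=-93; branch lengths JX→45/4, S→39/4; new cluster JSX
  updated: d(JSX,P)=10, d(JSX,V)=31/2
step 3: merge (JSX,P) at d=10, Q=-65/2; branch lengths JSX→37/4, P→3/4; new cluster JPSX
  updated: d(JPSX,V)=25/4
step 4: merge (JPSX,V) at d=25/4; branch lengths JPSX→25/8, V→25/8; new cluster JPSVX
final tree: ((((J:20/3,X:52/3):45/4,S:39/4):37/4,P:3/4):25/8,V:25/8)
total length: 245/4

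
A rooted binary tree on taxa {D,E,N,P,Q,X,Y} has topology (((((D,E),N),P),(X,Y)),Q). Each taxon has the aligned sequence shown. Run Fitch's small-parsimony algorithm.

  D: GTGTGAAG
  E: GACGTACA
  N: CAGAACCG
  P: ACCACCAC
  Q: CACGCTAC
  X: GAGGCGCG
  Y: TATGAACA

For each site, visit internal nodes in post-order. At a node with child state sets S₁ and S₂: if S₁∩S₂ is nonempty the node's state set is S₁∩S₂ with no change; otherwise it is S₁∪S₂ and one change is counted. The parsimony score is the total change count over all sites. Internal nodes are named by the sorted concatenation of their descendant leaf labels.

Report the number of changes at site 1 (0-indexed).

site 0, node DE: D={G} ∩ E={G} → {G} (+0)
site 0, node DEN: DE={G} ∪ N={C} → {C,G} (+1)
site 0, node DENP: DEN={C,G} ∪ P={A} → {A,C,G} (+1)
site 0, node XY: X={G} ∪ Y={T} → {G,T} (+1)
site 0, node DENPXY: DENP={A,C,G} ∩ XY={G,T} → {G} (+0)
site 0, node DENPQXY: DENPXY={G} ∪ Q={C} → {C,G} (+1)
site 1, node DE: D={T} ∪ E={A} → {A,T} (+1)
site 1, node DEN: DE={A,T} ∩ N={A} → {A} (+0)
site 1, node DENP: DEN={A} ∪ P={C} → {A,C} (+1)
site 1, node XY: X={A} ∩ Y={A} → {A} (+0)
site 1, node DENPXY: DENP={A,C} ∩ XY={A} → {A} (+0)
site 1, node DENPQXY: DENPXY={A} ∩ Q={A} → {A} (+0)
site 2, node DE: D={G} ∪ E={C} → {C,G} (+1)
site 2, node DEN: DE={C,G} ∩ N={G} → {G} (+0)
site 2, node DENP: DEN={G} ∪ P={C} → {C,G} (+1)
site 2, node XY: X={G} ∪ Y={T} → {G,T} (+1)
site 2, node DENPXY: DENP={C,G} ∩ XY={G,T} → {G} (+0)
site 2, node DENPQXY: DENPXY={G} ∪ Q={C} → {C,G} (+1)
site 3, node DE: D={T} ∪ E={G} → {G,T} (+1)
site 3, node DEN: DE={G,T} ∪ N={A} → {A,G,T} (+1)
site 3, node DENP: DEN={A,G,T} ∩ P={A} → {A} (+0)
site 3, node XY: X={G} ∩ Y={G} → {G} (+0)
site 3, node DENPXY: DENP={A} ∪ XY={G} → {A,G} (+1)
site 3, node DENPQXY: DENPXY={A,G} ∩ Q={G} → {G} (+0)
site 4, node DE: D={G} ∪ E={T} → {G,T} (+1)
site 4, node DEN: DE={G,T} ∪ N={A} → {A,G,T} (+1)
site 4, node DENP: DEN={A,G,T} ∪ P={C} → {A,C,G,T} (+1)
site 4, node XY: X={C} ∪ Y={A} → {A,C} (+1)
site 4, node DENPXY: DENP={A,C,G,T} ∩ XY={A,C} → {A,C} (+0)
site 4, node DENPQXY: DENPXY={A,C} ∩ Q={C} → {C} (+0)
site 5, node DE: D={A} ∩ E={A} → {A} (+0)
site 5, node DEN: DE={A} ∪ N={C} → {A,C} (+1)
site 5, node DENP: DEN={A,C} ∩ P={C} → {C} (+0)
site 5, node XY: X={G} ∪ Y={A} → {A,G} (+1)
site 5, node DENPXY: DENP={C} ∪ XY={A,G} → {A,C,G} (+1)
site 5, node DENPQXY: DENPXY={A,C,G} ∪ Q={T} → {A,C,G,T} (+1)
site 6, node DE: D={A} ∪ E={C} → {A,C} (+1)
site 6, node DEN: DE={A,C} ∩ N={C} → {C} (+0)
site 6, node DENP: DEN={C} ∪ P={A} → {A,C} (+1)
site 6, node XY: X={C} ∩ Y={C} → {C} (+0)
site 6, node DENPXY: DENP={A,C} ∩ XY={C} → {C} (+0)
site 6, node DENPQXY: DENPXY={C} ∪ Q={A} → {A,C} (+1)
site 7, node DE: D={G} ∪ E={A} → {A,G} (+1)
site 7, node DEN: DE={A,G} ∩ N={G} → {G} (+0)
site 7, node DENP: DEN={G} ∪ P={C} → {C,G} (+1)
site 7, node XY: X={G} ∪ Y={A} → {A,G} (+1)
site 7, node DENPXY: DENP={C,G} ∩ XY={A,G} → {G} (+0)
site 7, node DENPQXY: DENPXY={G} ∪ Q={C} → {C,G} (+1)
per-site changes: [4, 2, 4, 3, 4, 4, 3, 4]; total = 28

2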